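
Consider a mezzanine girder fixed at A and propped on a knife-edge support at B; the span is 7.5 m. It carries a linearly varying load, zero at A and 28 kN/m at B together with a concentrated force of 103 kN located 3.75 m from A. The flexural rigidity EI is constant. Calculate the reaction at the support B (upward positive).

Release the roller at B. Primary structure: cantilever fixed at A.
Free-end deflection of the primary structure under the applied loading (downward +):
  triangular load, peak 28 at the free end: 11w₀L⁴/(120EI) = 8121/EI
  point load 103 at a = 3.75: Pa²(3L − a)/(6EI) = 4526/EI
  δ_0 = 12647/EI
Tip deflection under a unit load at B: L³/(3EI) = 140.6/EI.
Compatibility at B: δ_0 − R_B·δ_{BB} = 0, so R_B = 12647/140.6 = 89.94 kN.

R_B = 89.94 kN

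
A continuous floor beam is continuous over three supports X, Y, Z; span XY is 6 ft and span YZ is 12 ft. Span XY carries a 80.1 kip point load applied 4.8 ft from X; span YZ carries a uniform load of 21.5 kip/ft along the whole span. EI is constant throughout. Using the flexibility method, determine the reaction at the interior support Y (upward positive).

R_Y = 263.3 kip

Insert a hinge at Y; M_Y is the redundant, and each span becomes simply supported.
End slopes at the hinge Y, treating each span as simply supported:
  span XY: point load 80.1 at a = 4.8: Pab(L + a)/(6LEI) = 138.4/EI
  span YZ: UDL 21.5: wL³/(24EI) = 1548/EI
  relative rotation θ_0 = (138.4 + 1548)/EI = 1686/EI
A unit hogging moment at Y produces rotation L₁/(3EI) + L₂/(3EI) = 6/EI.
Compatibility: M_Y·(L₁+L₂)/(3EI) = θ_0, giving M_Y = 281.1 kip·ft (hogging).
Span XY, ΣM about X with M_Y applied at Y: R_Y^{XY}·6 = 384.5 + 281.1, so R_Y^{XY} = 110.9 kip and R_X = 80.1 − 110.9 = -30.82 kip.
Span YZ, ΣM about Z: R_Y^{YZ}·12 = 1548 + 281.1, so R_Y^{YZ} = 152.4 kip and R_Z = 258 − 152.4 = 105.6 kip.
R_Y = 110.9 + 152.4 = 263.3 kip.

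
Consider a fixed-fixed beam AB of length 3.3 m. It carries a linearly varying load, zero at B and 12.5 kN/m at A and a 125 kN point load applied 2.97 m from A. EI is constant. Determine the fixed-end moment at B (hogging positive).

M_B = 37.95 kN·m

Take the two fixed-end moments M_A, M_B as redundants; the released structure is the simple span AB.
On the primary (simply-supported) span, the end slopes from the loading are:
  at A: triangular load, peak 12.5: w₀L³/(45EI) = 9.982/EI
  at B: triangular load, peak 12.5: 7w₀L³/(360EI) = 8.735/EI
  at A: point load 125 at a = 2.97: Pab(L + b)/(6LEI) = 22.46/EI
  at B: point load 125 at a = 2.97: Pab(L + a)/(6LEI) = 38.8/EI
  θ_A0 = 32.44/EI,  θ_B0 = 47.53/EI
Flexibility coefficients: a unit moment at one end gives L/(3EI) there and L/(6EI) at the far end, so f₁₁ = f₂₂ = 1.1/EI and f₁₂ = f₂₁ = 0.55/EI.
Compatibility — zero rotation at each built-in end:
  1.1 M_A + 0.55 M_B = 32.44
  0.55 M_A + 1.1 M_B = 47.53
Solving the pair gives M_A = 10.52 kN·m and M_B = 37.95 kN·m (hogging).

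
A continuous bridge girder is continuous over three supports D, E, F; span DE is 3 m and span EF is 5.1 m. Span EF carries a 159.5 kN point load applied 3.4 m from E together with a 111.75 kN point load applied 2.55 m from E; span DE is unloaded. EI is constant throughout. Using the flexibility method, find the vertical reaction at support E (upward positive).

R_E = 184.8 kN

Release continuity at E by inserting a hinge; the redundant is the internal moment M_E. The primary structure is two simply-supported spans DE and EF.
End slopes at the hinge E, treating each span as simply supported:
  span EF: point load 159.5 at a = 3.4: Pab(L + b)/(6LEI) = 204.9/EI
  span EF: point load 111.75 at a = 2.55: Pab(L + b)/(6LEI) = 181.7/EI
  relative rotation θ_0 = (0 + 386.5)/EI = 386.5/EI
A unit hogging moment at E produces rotation L₁/(3EI) + L₂/(3EI) = 2.7/EI.
Slope continuity at E: θ_0 = M_E·2.7/EI, so M_E = 386.5/2.7 = 143.2 kN·m (hogging).
Span DE, ΣM about D with M_E applied at E: R_E^{DE}·3 = 0 + 143.2, so R_E^{DE} = 47.72 kN and R_D = 0 − 47.72 = -47.72 kN.
Span EF, ΣM about F: R_E^{EF}·5.1 = 556.1 + 143.2, so R_E^{EF} = 137.1 kN and R_F = 271.2 − 137.1 = 134.1 kN.
R_E = 47.72 + 137.1 = 184.8 kN.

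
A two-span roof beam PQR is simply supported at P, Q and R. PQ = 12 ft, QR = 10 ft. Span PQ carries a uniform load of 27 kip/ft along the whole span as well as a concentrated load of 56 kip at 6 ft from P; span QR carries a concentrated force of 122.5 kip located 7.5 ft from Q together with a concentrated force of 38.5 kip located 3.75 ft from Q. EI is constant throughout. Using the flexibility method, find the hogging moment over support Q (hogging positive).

M_Q = 432.4 kip·ft

Release continuity at Q by inserting a hinge; the redundant is the internal moment M_Q. The primary structure is two simply-supported spans PQ and QR.
End slopes at the hinge Q, treating each span as simply supported:
  span PQ: UDL 27: wL³/(24EI) = 1944/EI
  span PQ: point load 56 at a = 6: Pab(L + a)/(6LEI) = 504/EI
  span QR: point load 122.5 at a = 7.5: Pab(L + b)/(6LEI) = 478.5/EI
  span QR: point load 38.5 at a = 3.75: Pab(L + b)/(6LEI) = 244.4/EI
  relative rotation θ_0 = (2448 + 722.9)/EI = 3171/EI
A unit hogging moment at Q produces rotation L₁/(3EI) + L₂/(3EI) = 7.333/EI.
Slope continuity at Q: θ_0 = M_Q·7.333/EI, so M_Q = 3171/7.333 = 432.4 kip·ft (hogging).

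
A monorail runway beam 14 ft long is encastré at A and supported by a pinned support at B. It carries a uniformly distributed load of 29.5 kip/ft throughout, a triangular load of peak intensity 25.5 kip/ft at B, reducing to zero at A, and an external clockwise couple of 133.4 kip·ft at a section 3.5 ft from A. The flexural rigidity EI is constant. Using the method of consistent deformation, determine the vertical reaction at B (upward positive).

Remove the prop at B; the released (primary) structure is a cantilever built in at A.
Free-end deflection of the primary structure under the applied loading (downward +):
  UDL 29.5: wL⁴/(8EI) = 141659/EI
  triangular load, peak 25.5 at the free end: 11w₀L⁴/(120EI) = 89797/EI
  clockwise couple 133.4 at a = 3.5: M₀a(2L − a)/(2EI) = 5720/EI
  δ_0 = 237176/EI
Tip deflection under a unit load at B: L³/(3EI) = 914.7/EI.
Compatibility at B: δ_0 − R_B·δ_{BB} = 0, so R_B = 237176/914.7 = 259.3 kip.

R_B = 259.3 kip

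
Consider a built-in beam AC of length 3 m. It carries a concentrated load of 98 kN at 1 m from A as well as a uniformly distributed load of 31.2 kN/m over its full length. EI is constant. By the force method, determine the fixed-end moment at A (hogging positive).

M_A = 66.96 kN·m

Take the two fixed-end moments M_A, M_C as redundants; the released structure is the simple span AC.
On the primary (simply-supported) span, the end slopes from the loading are:
  at A: point load 98 at a = 1: Pab(L + b)/(6LEI) = 54.44/EI
  at C: point load 98 at a = 1: Pab(L + a)/(6LEI) = 43.56/EI
  at A: UDL 31.2: wL³/(24EI) = 35.1/EI
  at C: UDL 31.2: wL³/(24EI) = 35.1/EI
  θ_A0 = 89.54/EI,  θ_C0 = 78.66/EI
Flexibility coefficients: a unit moment at one end gives L/(3EI) there and L/(6EI) at the far end, so f₁₁ = f₂₂ = 1/EI and f₁₂ = f₂₁ = 0.5/EI.
Compatibility — zero rotation at each built-in end:
  1 M_A + 0.5 M_C = 89.54
  0.5 M_A + 1 M_C = 78.66
Solving the pair gives M_A = 66.96 kN·m and M_C = 45.18 kN·m (hogging).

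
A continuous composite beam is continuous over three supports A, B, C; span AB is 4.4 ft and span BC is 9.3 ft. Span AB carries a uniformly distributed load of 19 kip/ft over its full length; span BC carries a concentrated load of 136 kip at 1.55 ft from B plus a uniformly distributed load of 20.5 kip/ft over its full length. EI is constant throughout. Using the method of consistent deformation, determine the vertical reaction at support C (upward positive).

R_C = 88.47 kip

Insert a hinge at B; M_B is the redundant, and each span becomes simply supported.
Discontinuity in slope at B on the released structure — sum the simple-span end rotations:
  span AB: UDL 19: wL³/(24EI) = 67.44/EI
  span BC: point load 136 at a = 1.55: Pab(L + b)/(6LEI) = 499.2/EI
  span BC: UDL 20.5: wL³/(24EI) = 687.1/EI
  relative rotation θ_0 = (67.44 + 1186)/EI = 1254/EI
A unit hogging moment at B produces rotation L₁/(3EI) + L₂/(3EI) = 4.567/EI.
Compatibility: M_B·(L₁+L₂)/(3EI) = θ_0, giving M_B = 274.5 kip·ft (hogging).
Span BC, ΣM about C: R_B^{BC}·9.3 = 1941 + 274.5, so R_B^{BC} = 238.2 kip and R_C = 326.6 − 238.2 = 88.47 kip.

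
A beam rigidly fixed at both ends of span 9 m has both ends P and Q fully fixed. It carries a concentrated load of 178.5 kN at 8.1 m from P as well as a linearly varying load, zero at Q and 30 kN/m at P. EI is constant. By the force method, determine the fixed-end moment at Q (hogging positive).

M_Q = 211.1 kN·m

Take the two fixed-end moments M_P, M_Q as redundants; the released structure is the simple span PQ.
On the primary (simply-supported) span, the end slopes from the loading are:
  at P: point load 178.5 at a = 8.1: Pab(L + b)/(6LEI) = 238.6/EI
  at Q: point load 178.5 at a = 8.1: Pab(L + a)/(6LEI) = 412.1/EI
  at P: triangular load, peak 30: w₀L³/(45EI) = 486/EI
  at Q: triangular load, peak 30: 7w₀L³/(360EI) = 425.2/EI
  θ_P0 = 724.6/EI,  θ_Q0 = 837.3/EI
Flexibility coefficients: a unit moment at one end gives L/(3EI) there and L/(6EI) at the far end, so f₁₁ = f₂₂ = 3/EI and f₁₂ = f₂₁ = 1.5/EI.
Compatibility — zero rotation at each built-in end:
  3 M_P + 1.5 M_Q = 724.6
  1.5 M_P + 3 M_Q = 837.3
Solving the pair gives M_P = 136 kN·m and M_Q = 211.1 kN·m (hogging).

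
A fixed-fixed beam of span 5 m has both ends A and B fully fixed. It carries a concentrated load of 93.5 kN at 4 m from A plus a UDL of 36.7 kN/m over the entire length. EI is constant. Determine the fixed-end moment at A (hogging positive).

Take the two fixed-end moments M_A, M_B as redundants; the released structure is the simple span AB.
Simple-span end rotations at A and B under the given loads:
  at A: point load 93.5 at a = 4: Pab(L + b)/(6LEI) = 74.8/EI
  at B: point load 93.5 at a = 4: Pab(L + a)/(6LEI) = 112.2/EI
  at A: UDL 36.7: wL³/(24EI) = 191.1/EI
  at B: UDL 36.7: wL³/(24EI) = 191.1/EI
  θ_A0 = 265.9/EI,  θ_B0 = 303.3/EI
Flexibility coefficients: a unit moment at one end gives L/(3EI) there and L/(6EI) at the far end, so f₁₁ = f₂₂ = 1.667/EI and f₁₂ = f₂₁ = 0.8333/EI.
Compatibility — zero rotation at each built-in end:
  1.667 M_A + 0.8333 M_B = 265.9
  0.8333 M_A + 1.667 M_B = 303.3
Solving the pair gives M_A = 91.42 kN·m and M_B = 136.3 kN·m (hogging).

M_A = 91.42 kN·m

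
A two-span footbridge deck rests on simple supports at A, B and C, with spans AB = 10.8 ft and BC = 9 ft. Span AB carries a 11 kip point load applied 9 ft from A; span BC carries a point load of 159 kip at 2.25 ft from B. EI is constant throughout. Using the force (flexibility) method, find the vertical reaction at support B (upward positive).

Insert a hinge at B; M_B is the redundant, and each span becomes simply supported.
Rotations at B on the released spans (each span's end-slope, ×1/EI):
  span AB: point load 11 at a = 9: Pab(L + a)/(6LEI) = 54.45/EI
  span BC: point load 159 at a = 2.25: Pab(L + b)/(6LEI) = 704.3/EI
  relative rotation θ_0 = (54.45 + 704.3)/EI = 758.8/EI
A unit hogging moment at B produces rotation L₁/(3EI) + L₂/(3EI) = 6.6/EI.
Slope continuity at B: θ_0 = M_B·6.6/EI, so M_B = 758.8/6.6 = 115 kip·ft (hogging).
Span AB, ΣM about A with M_B applied at B: R_B^{AB}·10.8 = 99 + 115, so R_B^{AB} = 19.81 kip and R_A = 11 − 19.81 = -8.812 kip.
Span BC, ΣM about C: R_B^{BC}·9 = 1073 + 115, so R_B^{BC} = 132 kip and R_C = 159 − 132 = 26.98 kip.
R_B = 19.81 + 132 = 151.8 kip.

R_B = 151.8 kip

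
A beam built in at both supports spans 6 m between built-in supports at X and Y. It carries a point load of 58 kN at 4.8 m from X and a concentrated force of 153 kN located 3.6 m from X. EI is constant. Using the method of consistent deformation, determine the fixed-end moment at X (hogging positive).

M_X = 99.26 kN·m

Take the two fixed-end moments M_X, M_Y as redundants; the released structure is the simple span XY.
Simple-span end rotations at X and Y under the given loads:
  at X: point load 58 at a = 4.8: Pab(L + b)/(6LEI) = 66.82/EI
  at Y: point load 58 at a = 4.8: Pab(L + a)/(6LEI) = 100.2/EI
  at X: point load 153 at a = 3.6: Pab(L + b)/(6LEI) = 308.4/EI
  at Y: point load 153 at a = 3.6: Pab(L + a)/(6LEI) = 352.5/EI
  θ_X0 = 375.3/EI,  θ_Y0 = 452.7/EI
Flexibility coefficients: a unit moment at one end gives L/(3EI) there and L/(6EI) at the far end, so f₁₁ = f₂₂ = 2/EI and f₁₂ = f₂₁ = 1/EI.
Compatibility — zero rotation at each built-in end:
  2 M_X + 1 M_Y = 375.3
  1 M_X + 2 M_Y = 452.7
Solving the pair gives M_X = 99.26 kN·m and M_Y = 176.7 kN·m (hogging).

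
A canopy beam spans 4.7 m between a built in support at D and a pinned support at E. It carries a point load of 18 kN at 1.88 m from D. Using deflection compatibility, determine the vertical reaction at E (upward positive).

R_E = 3.744 kN

Take the reaction at E as the redundant and release it; the primary structure is a cantilever fixed at D.
Free-end deflection of the primary structure under the applied loading (downward +):
  point load 18 at a = 1.88: Pa²(3L − a)/(6EI) = 129.6/EI
Flexibility coefficient — unit upward force at E: δ_{EE} = L³/(3EI) = 34.61/EI.
The prop prevents deflection at E: R_E = δ_0/δ_{EE} = 129.6/34.61 = 3.744 kN.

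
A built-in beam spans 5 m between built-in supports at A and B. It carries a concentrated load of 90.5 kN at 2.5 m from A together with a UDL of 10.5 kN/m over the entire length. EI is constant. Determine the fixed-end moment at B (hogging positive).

M_B = 78.44 kN·m

Release both end moments; the primary structure is a simply-supported span AB with redundants M_A and M_B.
End rotations of the released simple span under the applied load (×1/EI):
  at A: point load 90.5 at a = 2.5: Pab(L + b)/(6LEI) = 141.4/EI
  at B: point load 90.5 at a = 2.5: Pab(L + a)/(6LEI) = 141.4/EI
  at A: UDL 10.5: wL³/(24EI) = 54.69/EI
  at B: UDL 10.5: wL³/(24EI) = 54.69/EI
  θ_A0 = 196.1/EI,  θ_B0 = 196.1/EI
Flexibility coefficients: a unit moment at one end gives L/(3EI) there and L/(6EI) at the far end, so f₁₁ = f₂₂ = 1.667/EI and f₁₂ = f₂₁ = 0.8333/EI.
Compatibility — zero rotation at each built-in end:
  1.667 M_A + 0.8333 M_B = 196.1
  0.8333 M_A + 1.667 M_B = 196.1
Solving the pair gives M_A = 78.44 kN·m and M_B = 78.44 kN·m (hogging).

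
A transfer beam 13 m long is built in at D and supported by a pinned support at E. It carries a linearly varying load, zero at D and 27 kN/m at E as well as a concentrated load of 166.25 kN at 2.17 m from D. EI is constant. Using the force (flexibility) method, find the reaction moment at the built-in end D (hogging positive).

M_D = 541.6 kN·m

Release the roller at E. Primary structure: cantilever fixed at D.
Free-end deflection of the primary structure under the applied loading (downward +):
  triangular load, peak 27 at the free end: 11w₀L⁴/(120EI) = 70688/EI
  point load 166.25 at a = 2.17: Pa²(3L − a)/(6EI) = 4805/EI
  δ_0 = 75494/EI
Flexibility coefficient — unit upward force at E: δ_{EE} = L³/(3EI) = 732.3/EI.
The prop prevents deflection at E: R_E = δ_0/δ_{EE} = 75494/732.3 = 103.1 kN.
Moment equilibrium about D: M_D = Σ(load moments about D) − R_E·L = 1882 − 103.1×13 = 541.6 kN·m.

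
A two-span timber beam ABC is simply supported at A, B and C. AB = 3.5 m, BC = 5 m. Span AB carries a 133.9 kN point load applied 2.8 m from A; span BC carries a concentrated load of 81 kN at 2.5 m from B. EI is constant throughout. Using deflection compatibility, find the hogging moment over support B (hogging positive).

Take M_B as the redundant. Released structure: two simple spans AB and BC with a hinge at B.
Discontinuity in slope at B on the released structure — sum the simple-span end rotations:
  span AB: point load 133.9 at a = 2.8: Pab(L + a)/(6LEI) = 78.73/EI
  span BC: point load 81 at a = 2.5: Pab(L + b)/(6LEI) = 126.6/EI
  relative rotation θ_0 = (78.73 + 126.6)/EI = 205.3/EI
A unit hogging moment at B produces rotation L₁/(3EI) + L₂/(3EI) = 2.833/EI.
Compatibility: M_B·(L₁+L₂)/(3EI) = θ_0, giving M_B = 72.46 kN·m (hogging).

M_B = 72.46 kN·m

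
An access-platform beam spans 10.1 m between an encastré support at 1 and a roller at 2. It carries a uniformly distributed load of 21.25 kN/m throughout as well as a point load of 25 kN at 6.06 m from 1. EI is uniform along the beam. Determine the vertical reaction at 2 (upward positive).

R_2 = 91.28 kN

Choose R_2 as the redundant. The primary structure is the cantilever fixed at 1.
Primary-structure tip deflection at 2 by superposition:
  UDL 21.25: wL⁴/(8EI) = 27641/EI
  point load 25 at a = 6.06: Pa²(3L − a)/(6EI) = 3709/EI
  δ_0 = 31350/EI
Flexibility coefficient — unit upward force at 2: δ_{22} = L³/(3EI) = 343.4/EI.
The prop prevents deflection at 2: R_2 = δ_0/δ_{22} = 31350/343.4 = 91.28 kN.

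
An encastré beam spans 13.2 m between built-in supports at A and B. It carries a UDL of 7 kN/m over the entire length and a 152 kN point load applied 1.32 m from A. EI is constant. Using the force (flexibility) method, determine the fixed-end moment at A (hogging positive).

M_A = 264.2 kN·m

Release both end moments; the primary structure is a simply-supported span AB with redundants M_A and M_B.
End rotations of the released simple span under the applied load (×1/EI):
  at A: UDL 7: wL³/(24EI) = 670.8/EI
  at B: UDL 7: wL³/(24EI) = 670.8/EI
  at A: point load 152 at a = 1.32: Pab(L + b)/(6LEI) = 754.8/EI
  at B: point load 152 at a = 1.32: Pab(L + a)/(6LEI) = 437/EI
  θ_A0 = 1426/EI,  θ_B0 = 1108/EI
Flexibility coefficients: a unit moment at one end gives L/(3EI) there and L/(6EI) at the far end, so f₁₁ = f₂₂ = 4.4/EI and f₁₂ = f₂₁ = 2.2/EI.
Compatibility — zero rotation at each built-in end:
  4.4 M_A + 2.2 M_B = 1426
  2.2 M_A + 4.4 M_B = 1108
Solving the pair gives M_A = 264.2 kN·m and M_B = 119.7 kN·m (hogging).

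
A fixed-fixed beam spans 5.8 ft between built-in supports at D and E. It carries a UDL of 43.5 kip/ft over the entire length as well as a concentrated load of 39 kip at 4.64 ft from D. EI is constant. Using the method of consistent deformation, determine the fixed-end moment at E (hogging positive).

M_E = 150.9 kip·ft

Release both end moments; the primary structure is a simply-supported span DE with redundants M_D and M_E.
End rotations of the released simple span under the applied load (×1/EI):
  at D: UDL 43.5: wL³/(24EI) = 353.6/EI
  at E: UDL 43.5: wL³/(24EI) = 353.6/EI
  at D: point load 39 at a = 4.64: Pab(L + b)/(6LEI) = 41.98/EI
  at E: point load 39 at a = 4.64: Pab(L + a)/(6LEI) = 62.97/EI
  θ_D0 = 395.6/EI,  θ_E0 = 416.6/EI
Flexibility coefficients: a unit moment at one end gives L/(3EI) there and L/(6EI) at the far end, so f₁₁ = f₂₂ = 1.933/EI and f₁₂ = f₂₁ = 0.9667/EI.
Compatibility — zero rotation at each built-in end:
  1.933 M_D + 0.9667 M_E = 395.6
  0.9667 M_D + 1.933 M_E = 416.6
Solving the pair gives M_D = 129.2 kip·ft and M_E = 150.9 kip·ft (hogging).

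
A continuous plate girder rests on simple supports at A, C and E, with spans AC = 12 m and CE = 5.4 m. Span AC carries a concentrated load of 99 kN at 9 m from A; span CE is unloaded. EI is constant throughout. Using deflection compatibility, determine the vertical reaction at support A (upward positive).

Take M_C as the redundant. Released structure: two simple spans AC and CE with a hinge at C.
Rotations at C on the released spans (each span's end-slope, ×1/EI):
  span AC: point load 99 at a = 9: Pab(L + a)/(6LEI) = 779.6/EI
  relative rotation θ_0 = (779.6 + 0)/EI = 779.6/EI
A unit hogging moment at C produces rotation L₁/(3EI) + L₂/(3EI) = 5.8/EI.
Compatibility: M_C·(L₁+L₂)/(3EI) = θ_0, giving M_C = 134.4 kN·m (hogging).
Span AC, ΣM about A with M_C applied at C: R_C^{AC}·12 = 891 + 134.4, so R_C^{AC} = 85.45 kN and R_A = 99 − 85.45 = 13.55 kN.

R_A = 13.55 kN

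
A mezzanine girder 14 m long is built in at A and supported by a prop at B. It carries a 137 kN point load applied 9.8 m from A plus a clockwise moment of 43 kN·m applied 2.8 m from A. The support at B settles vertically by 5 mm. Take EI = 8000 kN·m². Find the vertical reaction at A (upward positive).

R_A = 58.19 kN

Remove the prop at B; the released (primary) structure is a cantilever built in at A.
Primary-structure tip deflection at B by superposition:
  point load 137 at a = 9.8: Pa²(3L − a)/(6EI) = 70612/EI
  clockwise couple 43 at a = 2.8: M₀a(2L − a)/(2EI) = 1517/EI
  δ_0 = 72129/EI
Tip deflection under a unit load at B: L³/(3EI) = 914.7/EI.
With EI = 8000 kN·m²: δ_0 = 9.0161 m and δ_{BB} = 0.11433 m/kN.
Compatibility — the beam at B must follow the support down by 0.005 m: δ_0 − R_B·δ_{BB} = 0.005, so R_B = (9.0161 − 0.005)/0.11433 = 78.81 kN.
Vertical equilibrium: R_A = ΣP − R_B = 137 − 78.81 = 58.19 kN.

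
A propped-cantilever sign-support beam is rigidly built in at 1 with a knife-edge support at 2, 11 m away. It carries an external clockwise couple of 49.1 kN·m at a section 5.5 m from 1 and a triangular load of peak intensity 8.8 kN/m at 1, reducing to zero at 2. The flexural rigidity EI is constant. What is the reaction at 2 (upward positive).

R_2 = 14.7 kN

Release the roller at 2. Primary structure: cantilever fixed at 1.
Downward deflection at the released point 2 due to the loads:
  clockwise couple 49.1 at a = 5.5: M₀a(2L − a)/(2EI) = 2228/EI
  triangular load, peak 8.8 at the fixed end: w₀L⁴/(30EI) = 4295/EI
  δ_0 = 6523/EI
Flexibility coefficient — unit upward force at 2: δ_{22} = L³/(3EI) = 443.7/EI.
Compatibility at 2: δ_0 − R_2·δ_{22} = 0, so R_2 = 6523/443.7 = 14.7 kN.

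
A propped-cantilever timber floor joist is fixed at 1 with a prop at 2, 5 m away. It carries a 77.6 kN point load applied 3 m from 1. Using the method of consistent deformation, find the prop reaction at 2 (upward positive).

Remove the prop at 2; the released (primary) structure is a cantilever built in at 1.
Primary-structure tip deflection at 2 by superposition:
  point load 77.6 at a = 3: Pa²(3L − a)/(6EI) = 1397/EI
Flexibility coefficient — unit upward force at 2: δ_{22} = L³/(3EI) = 41.67/EI.
The prop prevents deflection at 2: R_2 = δ_0/δ_{22} = 1397/41.67 = 33.52 kN.

R_2 = 33.52 kN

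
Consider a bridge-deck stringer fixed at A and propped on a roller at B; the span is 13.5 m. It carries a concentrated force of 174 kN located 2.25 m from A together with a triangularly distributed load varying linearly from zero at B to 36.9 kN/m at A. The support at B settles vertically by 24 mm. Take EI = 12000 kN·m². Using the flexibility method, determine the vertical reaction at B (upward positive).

R_B = 56.31 kN

Release the roller at B. Primary structure: cantilever fixed at A.
Deflection at B on the released cantilever, summing each load's contribution:
  point load 174 at a = 2.25: Pa²(3L − a)/(6EI) = 5616/EI
  triangular load, peak 36.9 at the fixed end: w₀L⁴/(30EI) = 40855/EI
  δ_0 = 46470/EI
Tip deflection under a unit load at B: L³/(3EI) = 820.1/EI.
With EI = 12000 kN·m²: δ_0 = 3.8725 m and δ_{BB} = 0.068344 m/kN.
Compatibility — the beam at B must follow the support down by 0.024 m: δ_0 − R_B·δ_{BB} = 0.024, so R_B = (3.8725 − 0.024)/0.068344 = 56.31 kN.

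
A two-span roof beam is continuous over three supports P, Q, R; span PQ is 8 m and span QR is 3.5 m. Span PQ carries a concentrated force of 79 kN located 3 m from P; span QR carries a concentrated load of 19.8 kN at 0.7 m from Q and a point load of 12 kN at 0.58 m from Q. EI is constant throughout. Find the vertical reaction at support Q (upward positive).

R_Q = 86.49 kN

Take M_Q as the redundant. Released structure: two simple spans PQ and QR with a hinge at Q.
Discontinuity in slope at Q on the released structure — sum the simple-span end rotations:
  span PQ: point load 79 at a = 3: Pab(L + a)/(6LEI) = 271.6/EI
  span QR: point load 19.8 at a = 0.7: Pab(L + b)/(6LEI) = 11.64/EI
  span QR: point load 12 at a = 0.58: Pab(L + b)/(6LEI) = 6.213/EI
  relative rotation θ_0 = (271.6 + 17.86)/EI = 289.4/EI
A unit hogging moment at Q produces rotation L₁/(3EI) + L₂/(3EI) = 3.833/EI.
Compatibility: M_Q·(L₁+L₂)/(3EI) = θ_0, giving M_Q = 75.5 kN·m (hogging).
Span PQ, ΣM about P with M_Q applied at Q: R_Q^{PQ}·8 = 237 + 75.5, so R_Q^{PQ} = 39.06 kN and R_P = 79 − 39.06 = 39.94 kN.
Span QR, ΣM about R: R_Q^{QR}·3.5 = 90.48 + 75.5, so R_Q^{QR} = 47.42 kN and R_R = 31.8 − 47.42 = -15.62 kN.
R_Q = 39.06 + 47.42 = 86.49 kN.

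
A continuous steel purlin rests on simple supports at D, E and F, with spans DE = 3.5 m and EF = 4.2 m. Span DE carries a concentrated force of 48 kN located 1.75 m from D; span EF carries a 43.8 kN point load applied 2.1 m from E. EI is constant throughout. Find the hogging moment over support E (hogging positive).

Insert a hinge at E; M_E is the redundant, and each span becomes simply supported.
Rotations at E on the released spans (each span's end-slope, ×1/EI):
  span DE: point load 48 at a = 1.75: Pab(L + a)/(6LEI) = 36.75/EI
  span EF: point load 43.8 at a = 2.1: Pab(L + b)/(6LEI) = 48.29/EI
  relative rotation θ_0 = (36.75 + 48.29)/EI = 85.04/EI
A unit hogging moment at E produces rotation L₁/(3EI) + L₂/(3EI) = 2.567/EI.
Slope continuity at E: θ_0 = M_E·2.567/EI, so M_E = 85.04/2.567 = 33.13 kN·m (hogging).

M_E = 33.13 kN·m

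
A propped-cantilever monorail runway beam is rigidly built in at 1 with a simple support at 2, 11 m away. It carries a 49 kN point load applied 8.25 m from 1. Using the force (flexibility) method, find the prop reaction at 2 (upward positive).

Take the reaction at 2 as the redundant and release it; the primary structure is a cantilever fixed at 1.
Primary-structure tip deflection at 2 by superposition:
  point load 49 at a = 8.25: Pa²(3L − a)/(6EI) = 13757/EI
Tip deflection under a unit load at 2: L³/(3EI) = 443.7/EI.
The prop prevents deflection at 2: R_2 = δ_0/δ_{22} = 13757/443.7 = 31.01 kN.

R_2 = 31.01 kN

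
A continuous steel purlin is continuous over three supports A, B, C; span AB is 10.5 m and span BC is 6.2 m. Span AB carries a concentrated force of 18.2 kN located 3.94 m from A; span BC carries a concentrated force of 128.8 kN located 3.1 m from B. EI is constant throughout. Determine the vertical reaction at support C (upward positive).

Take M_B as the redundant. Released structure: two simple spans AB and BC with a hinge at B.
Discontinuity in slope at B on the released structure — sum the simple-span end rotations:
  span AB: point load 18.2 at a = 3.94: Pab(L + a)/(6LEI) = 107.8/EI
  span BC: point load 128.8 at a = 3.1: Pab(L + b)/(6LEI) = 309.4/EI
  relative rotation θ_0 = (107.8 + 309.4)/EI = 417.3/EI
A unit hogging moment at B produces rotation L₁/(3EI) + L₂/(3EI) = 5.567/EI.
Compatibility: M_B·(L₁+L₂)/(3EI) = θ_0, giving M_B = 74.96 kN·m (hogging).
Span BC, ΣM about C: R_B^{BC}·6.2 = 399.3 + 74.96, so R_B^{BC} = 76.49 kN and R_C = 128.8 − 76.49 = 52.31 kN.

R_C = 52.31 kN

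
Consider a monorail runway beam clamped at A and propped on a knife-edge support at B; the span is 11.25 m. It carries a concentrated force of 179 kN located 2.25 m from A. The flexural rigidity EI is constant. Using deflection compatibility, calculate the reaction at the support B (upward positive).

R_B = 10.02 kN

Take the reaction at B as the redundant and release it; the primary structure is a cantilever fixed at A.
Free-end deflection of the primary structure under the applied loading (downward +):
  point load 179 at a = 2.25: Pa²(3L − a)/(6EI) = 4757/EI
Flexibility coefficient — unit upward force at B: δ_{BB} = L³/(3EI) = 474.6/EI.
The prop prevents deflection at B: R_B = δ_0/δ_{BB} = 4757/474.6 = 10.02 kN.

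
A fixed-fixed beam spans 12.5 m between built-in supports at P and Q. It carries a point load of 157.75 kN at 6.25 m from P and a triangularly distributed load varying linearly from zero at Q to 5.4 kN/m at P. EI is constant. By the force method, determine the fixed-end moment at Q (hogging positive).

M_Q = 274.6 kN·m

Take the two fixed-end moments M_P, M_Q as redundants; the released structure is the simple span PQ.
On the primary (simply-supported) span, the end slopes from the loading are:
  at P: point load 157.75 at a = 6.25: Pab(L + b)/(6LEI) = 1541/EI
  at Q: point load 157.75 at a = 6.25: Pab(L + a)/(6LEI) = 1541/EI
  at P: triangular load, peak 5.4: w₀L³/(45EI) = 234.4/EI
  at Q: triangular load, peak 5.4: 7w₀L³/(360EI) = 205.1/EI
  θ_P0 = 1775/EI,  θ_Q0 = 1746/EI
Flexibility coefficients: a unit moment at one end gives L/(3EI) there and L/(6EI) at the far end, so f₁₁ = f₂₂ = 4.167/EI and f₁₂ = f₂₁ = 2.083/EI.
Compatibility — zero rotation at each built-in end:
  4.167 M_P + 2.083 M_Q = 1775
  2.083 M_P + 4.167 M_Q = 1746
Solving the pair gives M_P = 288.7 kN·m and M_Q = 274.6 kN·m (hogging).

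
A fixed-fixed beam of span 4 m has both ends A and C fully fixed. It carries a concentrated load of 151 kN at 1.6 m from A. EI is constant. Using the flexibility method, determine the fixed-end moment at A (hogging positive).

M_A = 86.98 kN·m

Release both end moments; the primary structure is a simply-supported span AC with redundants M_A and M_C.
Simple-span end rotations at A and C under the given loads:
  at A: point load 151 at a = 1.6: Pab(L + b)/(6LEI) = 154.6/EI
  at C: point load 151 at a = 1.6: Pab(L + a)/(6LEI) = 135.3/EI
  θ_A0 = 154.6/EI,  θ_C0 = 135.3/EI
Flexibility coefficients: a unit moment at one end gives L/(3EI) there and L/(6EI) at the far end, so f₁₁ = f₂₂ = 1.333/EI and f₁₂ = f₂₁ = 0.6667/EI.
Compatibility — zero rotation at each built-in end:
  1.333 M_A + 0.6667 M_C = 154.6
  0.6667 M_A + 1.333 M_C = 135.3
Solving the pair gives M_A = 86.98 kN·m and M_C = 57.98 kN·m (hogging).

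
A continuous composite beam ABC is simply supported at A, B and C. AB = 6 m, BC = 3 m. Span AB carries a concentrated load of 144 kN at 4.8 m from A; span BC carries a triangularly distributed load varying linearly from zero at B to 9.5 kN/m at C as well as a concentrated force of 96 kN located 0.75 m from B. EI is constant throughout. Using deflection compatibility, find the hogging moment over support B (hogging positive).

Release continuity at B by inserting a hinge; the redundant is the internal moment M_B. The primary structure is two simply-supported spans AB and BC.
Rotations at B on the released spans (each span's end-slope, ×1/EI):
  span AB: point load 144 at a = 4.8: Pab(L + a)/(6LEI) = 248.8/EI
  span BC: triangular load, peak 9.5: 7w₀L³/(360EI) = 4.987/EI
  span BC: point load 96 at a = 0.75: Pab(L + b)/(6LEI) = 47.25/EI
  relative rotation θ_0 = (248.8 + 52.24)/EI = 301.1/EI
A unit hogging moment at B produces rotation L₁/(3EI) + L₂/(3EI) = 3/EI.
Compatibility: M_B·(L₁+L₂)/(3EI) = θ_0, giving M_B = 100.4 kN·m (hogging).

M_B = 100.4 kN·m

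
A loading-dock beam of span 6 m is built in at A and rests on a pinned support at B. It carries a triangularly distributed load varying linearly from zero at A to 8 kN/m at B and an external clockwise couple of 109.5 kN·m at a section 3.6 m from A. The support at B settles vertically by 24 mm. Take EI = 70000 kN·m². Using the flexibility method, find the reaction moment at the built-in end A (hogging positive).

Take the reaction at B as the redundant and release it; the primary structure is a cantilever fixed at A.
Free-end deflection of the primary structure under the applied loading (downward +):
  triangular load, peak 8 at the free end: 11w₀L⁴/(120EI) = 950.4/EI
  clockwise couple 109.5 at a = 3.6: M₀a(2L − a)/(2EI) = 1656/EI
  δ_0 = 2606/EI
Flexibility coefficient — unit upward force at B: δ_{BB} = L³/(3EI) = 72/EI.
With EI = 70000 kN·m²: δ_0 = 0.037229 m and δ_{BB} = 0.001029 m/kN.
Compatibility — the beam at B must follow the support down by 0.024 m: δ_0 − R_B·δ_{BB} = 0.024, so R_B = (0.037229 − 0.024)/0.001029 = 12.86 kN.
Moment equilibrium about A: M_A = Σ(load moments about A) − R_B·L = 205.5 − 12.86×6 = 128.3 kN·m.

M_A = 128.3 kN·m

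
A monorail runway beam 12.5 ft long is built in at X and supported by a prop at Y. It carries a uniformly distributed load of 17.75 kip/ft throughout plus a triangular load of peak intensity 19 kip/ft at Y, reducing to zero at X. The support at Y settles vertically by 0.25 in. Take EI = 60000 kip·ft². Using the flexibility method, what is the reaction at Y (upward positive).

R_Y = 146.6 kip

Take the reaction at Y as the redundant and release it; the primary structure is a cantilever fixed at X.
Downward deflection at the released point Y due to the loads:
  UDL 17.75: wL⁴/(8EI) = 54169/EI
  triangular load, peak 19 at the free end: 11w₀L⁴/(120EI) = 42521/EI
  δ_0 = 96690/EI
Tip deflection under a unit load at Y: L³/(3EI) = 651/EI.
With EI = 60000 kip·ft²: δ_0 = 1.6115 ft and δ_{YY} = 0.010851 ft/kip.
Compatibility — the beam at Y must follow the support down by 0.02083 ft: δ_0 − R_Y·δ_{YY} = 0.02083, so R_Y = (1.6115 − 0.02083)/0.010851 = 146.6 kip.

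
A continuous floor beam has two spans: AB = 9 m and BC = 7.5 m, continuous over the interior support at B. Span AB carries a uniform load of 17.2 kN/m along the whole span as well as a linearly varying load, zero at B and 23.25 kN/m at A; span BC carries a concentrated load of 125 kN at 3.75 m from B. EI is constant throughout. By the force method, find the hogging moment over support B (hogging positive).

Take M_B as the redundant. Released structure: two simple spans AB and BC with a hinge at B.
Rotations at B on the released spans (each span's end-slope, ×1/EI):
  span AB: UDL 17.2: wL³/(24EI) = 522.5/EI
  span AB: triangular load, peak 23.25: 7w₀L³/(360EI) = 329.6/EI
  span BC: point load 125 at a = 3.75: Pab(L + b)/(6LEI) = 439.5/EI
  relative rotation θ_0 = (852 + 439.5)/EI = 1291/EI
A unit hogging moment at B produces rotation L₁/(3EI) + L₂/(3EI) = 5.5/EI.
Slope continuity at B: θ_0 = M_B·5.5/EI, so M_B = 1291/5.5 = 234.8 kN·m (hogging).

M_B = 234.8 kN·m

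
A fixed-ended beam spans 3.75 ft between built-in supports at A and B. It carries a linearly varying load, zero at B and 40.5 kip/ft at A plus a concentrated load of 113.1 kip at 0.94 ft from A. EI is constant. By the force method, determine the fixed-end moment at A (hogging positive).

Take the two fixed-end moments M_A, M_B as redundants; the released structure is the simple span AB.
End rotations of the released simple span under the applied load (×1/EI):
  at A: triangular load, peak 40.5: w₀L³/(45EI) = 47.46/EI
  at B: triangular load, peak 40.5: 7w₀L³/(360EI) = 41.53/EI
  at A: point load 113.1 at a = 0.94: Pab(L + b)/(6LEI) = 87.1/EI
  at B: point load 113.1 at a = 0.94: Pab(L + a)/(6LEI) = 62.27/EI
  θ_A0 = 134.6/EI,  θ_B0 = 103.8/EI
Flexibility coefficients: a unit moment at one end gives L/(3EI) there and L/(6EI) at the far end, so f₁₁ = f₂₂ = 1.25/EI and f₁₂ = f₂₁ = 0.625/EI.
Compatibility — zero rotation at each built-in end:
  1.25 M_A + 0.625 M_B = 134.6
  0.625 M_A + 1.25 M_B = 103.8
Solving the pair gives M_A = 88.17 kip·ft and M_B = 38.95 kip·ft (hogging).

M_A = 88.17 kip·ft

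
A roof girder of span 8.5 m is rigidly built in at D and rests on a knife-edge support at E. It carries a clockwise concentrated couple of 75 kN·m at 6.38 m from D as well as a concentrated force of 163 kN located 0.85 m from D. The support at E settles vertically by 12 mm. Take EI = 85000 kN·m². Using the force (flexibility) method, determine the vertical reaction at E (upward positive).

R_E = 9.793 kN

Remove the prop at E; the released (primary) structure is a cantilever built in at D.
Free-end deflection of the primary structure under the applied loading (downward +):
  clockwise couple 75 at a = 6.38: M₀a(2L − a)/(2EI) = 2541/EI
  point load 163 at a = 0.85: Pa²(3L − a)/(6EI) = 483.8/EI
  δ_0 = 3025/EI
Flexibility coefficient — unit upward force at E: δ_{EE} = L³/(3EI) = 204.7/EI.
With EI = 85000 kN·m²: δ_0 = 0.035584 m and δ_{EE} = 0.002408 m/kN.
Compatibility — the beam at E must follow the support down by 0.012 m: δ_0 − R_E·δ_{EE} = 0.012, so R_E = (0.035584 − 0.012)/0.002408 = 9.793 kN.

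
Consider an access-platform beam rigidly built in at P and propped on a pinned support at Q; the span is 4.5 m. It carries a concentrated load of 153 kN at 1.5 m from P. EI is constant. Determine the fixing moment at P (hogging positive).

M_P = 127.5 kN·m

Choose R_Q as the redundant. The primary structure is the cantilever fixed at P.
Free-end deflection of the primary structure under the applied loading (downward +):
  point load 153 at a = 1.5: Pa²(3L − a)/(6EI) = 688.5/EI
Tip deflection under a unit load at Q: L³/(3EI) = 30.38/EI.
The prop prevents deflection at Q: R_Q = δ_0/δ_{QQ} = 688.5/30.38 = 22.67 kN.
Moment equilibrium about P: M_P = Σ(load moments about P) − R_Q·L = 229.5 − 22.67×4.5 = 127.5 kN·m.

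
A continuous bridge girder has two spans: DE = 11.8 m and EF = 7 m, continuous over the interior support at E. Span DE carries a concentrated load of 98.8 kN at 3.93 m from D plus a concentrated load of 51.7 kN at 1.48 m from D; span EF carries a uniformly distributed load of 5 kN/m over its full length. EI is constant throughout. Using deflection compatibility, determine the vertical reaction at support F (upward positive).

Release continuity at E by inserting a hinge; the redundant is the internal moment M_E. The primary structure is two simply-supported spans DE and EF.
End slopes at the hinge E, treating each span as simply supported:
  span DE: point load 98.8 at a = 3.93: Pab(L + a)/(6LEI) = 678.9/EI
  span DE: point load 51.7 at a = 1.48: Pab(L + a)/(6LEI) = 148.1/EI
  span EF: UDL 5: wL³/(24EI) = 71.46/EI
  relative rotation θ_0 = (827 + 71.46)/EI = 898.5/EI
A unit hogging moment at E produces rotation L₁/(3EI) + L₂/(3EI) = 6.267/EI.
Compatibility: M_E·(L₁+L₂)/(3EI) = θ_0, giving M_E = 143.4 kN·m (hogging).
Span EF, ΣM about F: R_E^{EF}·7 = 122.5 + 143.4, so R_E^{EF} = 37.98 kN and R_F = 35 − 37.98 = -2.982 kN.

R_F = -2.982 kN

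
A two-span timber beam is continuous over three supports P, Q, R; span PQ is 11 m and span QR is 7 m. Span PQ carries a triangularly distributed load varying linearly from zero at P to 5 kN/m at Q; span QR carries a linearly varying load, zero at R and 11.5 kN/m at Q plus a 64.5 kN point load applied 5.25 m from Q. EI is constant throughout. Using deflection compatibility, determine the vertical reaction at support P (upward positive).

R_P = 3.727 kN

Take M_Q as the redundant. Released structure: two simple spans PQ and QR with a hinge at Q.
Rotations at Q on the released spans (each span's end-slope, ×1/EI):
  span PQ: triangular load, peak 5: w₀L³/(45EI) = 147.9/EI
  span QR: triangular load, peak 11.5: w₀L³/(45EI) = 87.66/EI
  span QR: point load 64.5 at a = 5.25: Pab(L + b)/(6LEI) = 123.5/EI
  relative rotation θ_0 = (147.9 + 211.1)/EI = 359/EI
A unit hogging moment at Q produces rotation L₁/(3EI) + L₂/(3EI) = 6/EI.
Slope continuity at Q: θ_0 = M_Q·6/EI, so M_Q = 359/6 = 59.83 kN·m (hogging).
Span PQ, ΣM about P with M_Q applied at Q: R_Q^{PQ}·11 = 201.7 + 59.83, so R_Q^{PQ} = 23.77 kN and R_P = 27.5 − 23.77 = 3.727 kN.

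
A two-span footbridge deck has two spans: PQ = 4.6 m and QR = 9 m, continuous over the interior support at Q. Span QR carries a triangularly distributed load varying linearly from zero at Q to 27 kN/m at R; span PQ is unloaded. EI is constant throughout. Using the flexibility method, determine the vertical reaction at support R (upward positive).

R_R = 71.62 kN

Take M_Q as the redundant. Released structure: two simple spans PQ and QR with a hinge at Q.
End slopes at the hinge Q, treating each span as simply supported:
  span QR: triangular load, peak 27: 7w₀L³/(360EI) = 382.7/EI
  relative rotation θ_0 = (0 + 382.7)/EI = 382.7/EI
A unit hogging moment at Q produces rotation L₁/(3EI) + L₂/(3EI) = 4.533/EI.
Compatibility: M_Q·(L₁+L₂)/(3EI) = θ_0, giving M_Q = 84.42 kN·m (hogging).
Span QR, ΣM about R: R_Q^{QR}·9 = 364.5 + 84.42, so R_Q^{QR} = 49.88 kN and R_R = 121.5 − 49.88 = 71.62 kN.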